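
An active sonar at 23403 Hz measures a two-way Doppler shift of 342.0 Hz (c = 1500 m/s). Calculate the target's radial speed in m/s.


From fd = 2*f*v/c, v = c*fd/(2*f) = 1500 * 342.0 / (2*23403) = 10.96

10.96 m/s


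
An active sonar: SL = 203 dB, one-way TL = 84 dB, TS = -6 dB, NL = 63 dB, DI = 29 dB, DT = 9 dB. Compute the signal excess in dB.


SE = SL - 2*TL + TS - NL + DI - DT = 203 - 2*84 + (-6) - 63 + 29 - 9 = -14

-14 dB


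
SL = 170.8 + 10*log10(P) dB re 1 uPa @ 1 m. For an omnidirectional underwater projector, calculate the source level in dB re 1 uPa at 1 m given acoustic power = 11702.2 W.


SL = 170.8 + 10*log10(11702.2) = 170.8 + 40.68 = 211.48

211.48 dB


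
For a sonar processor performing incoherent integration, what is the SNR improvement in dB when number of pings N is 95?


9.89 dB


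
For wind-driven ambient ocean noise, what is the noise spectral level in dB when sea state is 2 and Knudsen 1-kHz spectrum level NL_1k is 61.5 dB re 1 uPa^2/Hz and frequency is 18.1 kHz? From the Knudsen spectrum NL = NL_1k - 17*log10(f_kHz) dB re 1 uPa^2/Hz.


NL = NL_1k - 17*log10(f_kHz) = 61.5 - 17*log10(18.1) = 61.5 - (21.38) = 40.12

40.12 dB


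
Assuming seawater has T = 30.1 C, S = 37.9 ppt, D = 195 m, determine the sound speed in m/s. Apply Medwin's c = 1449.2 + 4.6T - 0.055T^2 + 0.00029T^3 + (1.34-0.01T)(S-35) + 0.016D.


c = 1449.2 + 4.6*30.1 - 0.055*30.1^2 + 0.00029*30.1^3 + (1.34 - 0.01*30.1)*(37.9 - 35) + 0.016*195 = 1551.87

1551.87 m/s


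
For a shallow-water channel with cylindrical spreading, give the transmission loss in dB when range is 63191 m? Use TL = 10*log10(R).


TL = 10*log10(63191) = 48.01

48.01 dB


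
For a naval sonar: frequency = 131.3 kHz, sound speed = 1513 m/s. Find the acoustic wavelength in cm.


lambda = c/f = 1513 / 131300 = 0.0115 m = 1.15 cm

1.15 cm


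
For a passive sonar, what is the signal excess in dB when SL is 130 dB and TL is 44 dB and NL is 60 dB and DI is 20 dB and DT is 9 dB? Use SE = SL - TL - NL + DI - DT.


SE = SL - TL - NL + DI - DT = 130 - 44 - 60 + 20 - 9 = 37

37 dB


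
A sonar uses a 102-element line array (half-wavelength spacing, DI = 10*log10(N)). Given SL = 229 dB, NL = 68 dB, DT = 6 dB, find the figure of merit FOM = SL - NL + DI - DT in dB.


Step 1: DI = 10*log10(102) = 20.09 dB
Step 2: FOM = SL - NL + DI - DT = 229 - 68 + 20.09 - 6 = 175.09

175.09 dB


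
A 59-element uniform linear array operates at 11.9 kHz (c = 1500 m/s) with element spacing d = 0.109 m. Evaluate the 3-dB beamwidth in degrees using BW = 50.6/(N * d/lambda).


0.99 deg


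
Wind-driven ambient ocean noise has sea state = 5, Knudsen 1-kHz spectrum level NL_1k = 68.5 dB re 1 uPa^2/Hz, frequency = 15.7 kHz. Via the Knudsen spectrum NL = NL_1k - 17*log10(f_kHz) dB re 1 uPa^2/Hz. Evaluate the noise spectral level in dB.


NL = NL_1k - 17*log10(f_kHz) = 68.5 - 17*log10(15.7) = 68.5 - (20.33) = 48.17

48.17 dB


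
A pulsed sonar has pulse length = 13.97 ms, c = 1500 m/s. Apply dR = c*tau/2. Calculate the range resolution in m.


dR = c*tau/2 = 1500 * 13.97e-3 / 2 = 10.4775

10.4775 m


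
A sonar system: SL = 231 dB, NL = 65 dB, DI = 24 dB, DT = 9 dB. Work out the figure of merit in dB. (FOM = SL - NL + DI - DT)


FOM = SL - NL + DI - DT = 231 - 65 + 24 - 9 = 181

181 dB


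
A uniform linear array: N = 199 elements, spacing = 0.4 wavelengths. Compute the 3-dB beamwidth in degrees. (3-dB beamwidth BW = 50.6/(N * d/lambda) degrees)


BW = 50.6 / (199 * 0.4) = 50.6 / 79.6 = 0.64

0.64 deg


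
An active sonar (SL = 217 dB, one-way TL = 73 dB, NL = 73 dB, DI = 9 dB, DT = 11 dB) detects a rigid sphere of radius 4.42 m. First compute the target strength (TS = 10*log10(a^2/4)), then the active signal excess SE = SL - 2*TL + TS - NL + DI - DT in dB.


Step 1: TS = 10*log10(4.42^2/4) = 6.89 dB
Step 2: SE = SL - 2*TL + TS - NL + DI - DT = 217 - 2*73 + (6.89) - 73 + 9 - 11 = 2.89

2.89 dB


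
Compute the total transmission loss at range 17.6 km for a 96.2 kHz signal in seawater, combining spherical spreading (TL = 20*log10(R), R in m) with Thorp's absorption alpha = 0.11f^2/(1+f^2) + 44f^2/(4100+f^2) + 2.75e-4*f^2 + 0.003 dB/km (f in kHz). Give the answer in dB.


Step 1 (Thorp): alpha = 0.11*9254.44/(1+9254.44) + 44*9254.44/(4100+9254.44) + 2.75e-4*9254.44 + 0.003 = 33.1493 dB/km
Step 2: TL_spread = 20*log10(17600) = 84.91 dB
Step 3: TL_abs = alpha*R = 33.1493 * 17.6 = 583.43 dB
Step 4: TL_total = 84.91 + 583.43 = 668.34

668.34 dB


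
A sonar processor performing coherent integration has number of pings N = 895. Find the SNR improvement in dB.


29.52 dB


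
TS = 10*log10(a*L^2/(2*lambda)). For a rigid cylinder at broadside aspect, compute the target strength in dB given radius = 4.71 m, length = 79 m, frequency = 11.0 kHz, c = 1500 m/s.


50.33 dB


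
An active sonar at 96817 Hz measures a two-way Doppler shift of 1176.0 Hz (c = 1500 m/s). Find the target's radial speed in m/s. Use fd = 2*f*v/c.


From fd = 2*f*v/c, v = c*fd/(2*f) = 1500 * 1176.0 / (2*96817) = 9.11

9.11 m/s


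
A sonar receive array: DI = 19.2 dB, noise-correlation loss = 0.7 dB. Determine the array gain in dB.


AG = DI - L_corr = 19.2 - 0.7 = 18.5

18.5 dB


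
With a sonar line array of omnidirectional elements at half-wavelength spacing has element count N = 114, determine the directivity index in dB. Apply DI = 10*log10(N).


DI = 10*log10(114) = 20.57

20.57 dB


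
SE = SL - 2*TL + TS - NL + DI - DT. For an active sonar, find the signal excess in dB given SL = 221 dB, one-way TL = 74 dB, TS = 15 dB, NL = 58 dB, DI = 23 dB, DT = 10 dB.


SE = SL - 2*TL + TS - NL + DI - DT = 221 - 2*74 + (15) - 58 + 23 - 10 = 43

43 dB


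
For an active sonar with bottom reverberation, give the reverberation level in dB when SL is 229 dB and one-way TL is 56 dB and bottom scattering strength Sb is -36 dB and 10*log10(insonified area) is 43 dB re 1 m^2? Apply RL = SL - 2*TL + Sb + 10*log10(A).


RL = SL - 2*TL + Sb + 10*log10(A) = 229 - 2*56 + (-36) + 43 = 124

124 dB


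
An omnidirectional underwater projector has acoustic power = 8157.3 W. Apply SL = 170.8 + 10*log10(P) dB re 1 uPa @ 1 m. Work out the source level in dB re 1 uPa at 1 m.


SL = 170.8 + 10*log10(8157.3) = 170.8 + 39.12 = 209.92

209.92 dB


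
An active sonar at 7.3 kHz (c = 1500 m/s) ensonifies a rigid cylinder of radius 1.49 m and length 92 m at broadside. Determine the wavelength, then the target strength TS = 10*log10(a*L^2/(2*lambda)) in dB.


Step 1: lambda = c/f = 1500/7300 = 0.20548 m
Step 2: TS = 10*log10(a*L^2/(2*lambda)) = 10*log10(1.49*92^2/(2*0.20548)) = 44.87

44.87 dB


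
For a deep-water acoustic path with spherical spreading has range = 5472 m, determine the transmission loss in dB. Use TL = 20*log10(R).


74.76 dB


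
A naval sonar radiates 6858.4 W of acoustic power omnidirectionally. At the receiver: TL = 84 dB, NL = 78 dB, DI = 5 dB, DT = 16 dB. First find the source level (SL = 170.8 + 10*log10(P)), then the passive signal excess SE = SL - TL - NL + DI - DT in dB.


Step 1: SL = 170.8 + 10*log10(6858.4) = 209.16 dB
Step 2: SE = SL - TL - NL + DI - DT = 209.16 - 84 - 78 + 5 - 16 = 36.16

36.16 dB


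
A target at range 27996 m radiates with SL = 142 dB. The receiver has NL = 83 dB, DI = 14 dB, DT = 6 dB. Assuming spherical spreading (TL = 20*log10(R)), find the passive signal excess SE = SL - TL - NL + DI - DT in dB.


Step 1: TL = 20*log10(27996) = 88.94 dB
Step 2: SE = 142 - 88.94 - 83 + 14 - 6 = -21.94

-21.94 dB


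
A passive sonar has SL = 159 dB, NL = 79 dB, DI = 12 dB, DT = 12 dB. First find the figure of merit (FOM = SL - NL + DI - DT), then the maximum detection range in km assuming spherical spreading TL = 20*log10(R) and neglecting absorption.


Step 1: FOM = SL - NL + DI - DT = 159 - 79 + 12 - 12 = 80 dB
Step 2: at max range FOM = TL = 20*log10(R), so R = 10^(80/20) = 10000.0 m = 10.0 km

10.0 km


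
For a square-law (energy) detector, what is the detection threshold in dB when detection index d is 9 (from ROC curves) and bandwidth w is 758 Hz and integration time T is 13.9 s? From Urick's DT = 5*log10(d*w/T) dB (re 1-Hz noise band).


13.45 dB


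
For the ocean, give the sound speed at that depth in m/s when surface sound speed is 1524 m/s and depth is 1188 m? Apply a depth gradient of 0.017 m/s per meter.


c = 1524 + 0.017 * 1188 = 1544.196

1544.196 m/s


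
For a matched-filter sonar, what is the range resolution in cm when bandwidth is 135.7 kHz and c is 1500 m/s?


dR = c/(2*BW) = 1500 / (2 * 135.7e3) = 0.0055 m = 0.55 cm

0.55 cm


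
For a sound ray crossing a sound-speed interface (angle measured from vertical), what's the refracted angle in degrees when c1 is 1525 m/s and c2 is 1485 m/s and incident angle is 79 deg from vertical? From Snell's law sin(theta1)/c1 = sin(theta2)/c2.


sin(theta2) = (c2/c1)*sin(theta1) = (1485/1525)*sin(79 deg) = 0.95588
theta2 = arcsin(0.95588) = 72.92

72.92 deg


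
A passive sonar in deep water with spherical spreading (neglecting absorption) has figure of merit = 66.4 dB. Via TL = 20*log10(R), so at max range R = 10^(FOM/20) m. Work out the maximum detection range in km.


At max range FOM = TL, so 20*log10(R) = 66.4
R = 10^(66.4/20) = 2089.3 m = 2.09 km

2.09 km


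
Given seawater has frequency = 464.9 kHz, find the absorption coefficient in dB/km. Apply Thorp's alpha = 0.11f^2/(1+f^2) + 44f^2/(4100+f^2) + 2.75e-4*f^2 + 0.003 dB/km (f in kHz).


f^2 = 216132.01
alpha = 0.11*216132.01/(1+216132.01) + 44*216132.01/(4100+216132.01) + 2.75e-4*216132.01 + 0.003 = 102.73

102.73 dB/km


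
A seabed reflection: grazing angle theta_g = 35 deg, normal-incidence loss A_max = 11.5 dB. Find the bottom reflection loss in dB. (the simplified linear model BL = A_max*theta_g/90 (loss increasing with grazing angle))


BL = A_max * theta_g / 90 = 11.5 * 35 / 90 = 4.47

4.47 dB


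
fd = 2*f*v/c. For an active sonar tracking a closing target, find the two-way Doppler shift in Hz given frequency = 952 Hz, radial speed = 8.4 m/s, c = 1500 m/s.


fd = 2*f*v/c = 2 * 952 * 8.4 / 1500 = 10.66

10.66 Hz


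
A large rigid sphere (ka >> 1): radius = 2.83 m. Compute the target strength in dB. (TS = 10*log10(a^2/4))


TS = 10*log10(2.83^2 / 4) = 10*log10(2.002225) = 3.02

3.02 dB


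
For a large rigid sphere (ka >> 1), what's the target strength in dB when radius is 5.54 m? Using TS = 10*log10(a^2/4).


8.85 dB


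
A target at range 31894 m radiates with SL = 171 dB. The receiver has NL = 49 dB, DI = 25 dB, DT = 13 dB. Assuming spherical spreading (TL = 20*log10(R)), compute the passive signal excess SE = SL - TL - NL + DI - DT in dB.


Step 1: TL = 20*log10(31894) = 90.07 dB
Step 2: SE = 171 - 90.07 - 49 + 25 - 13 = 43.93

43.93 dB


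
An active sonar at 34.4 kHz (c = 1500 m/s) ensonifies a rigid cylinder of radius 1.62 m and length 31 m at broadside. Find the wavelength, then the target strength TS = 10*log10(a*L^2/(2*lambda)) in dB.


Step 1: lambda = c/f = 1500/34400 = 0.0436 m
Step 2: TS = 10*log10(a*L^2/(2*lambda)) = 10*log10(1.62*31^2/(2*0.0436)) = 42.52

42.52 dB


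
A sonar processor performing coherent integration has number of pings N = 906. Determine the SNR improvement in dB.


29.57 dB


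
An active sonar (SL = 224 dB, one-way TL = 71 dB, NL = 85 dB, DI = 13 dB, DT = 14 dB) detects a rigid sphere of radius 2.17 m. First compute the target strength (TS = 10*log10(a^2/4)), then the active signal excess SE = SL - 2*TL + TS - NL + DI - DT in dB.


Step 1: TS = 10*log10(2.17^2/4) = 0.71 dB
Step 2: SE = SL - 2*TL + TS - NL + DI - DT = 224 - 2*71 + (0.71) - 85 + 13 - 14 = -3.29

-3.29 dB


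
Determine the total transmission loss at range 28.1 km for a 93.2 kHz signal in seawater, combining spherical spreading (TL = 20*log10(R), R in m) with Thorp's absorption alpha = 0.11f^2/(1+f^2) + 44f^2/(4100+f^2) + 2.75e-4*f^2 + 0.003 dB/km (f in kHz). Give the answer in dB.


Step 1 (Thorp): alpha = 0.11*8686.24/(1+8686.24) + 44*8686.24/(4100+8686.24) + 2.75e-4*8686.24 + 0.003 = 32.3928 dB/km
Step 2: TL_spread = 20*log10(28100) = 88.97 dB
Step 3: TL_abs = alpha*R = 32.3928 * 28.1 = 910.24 dB
Step 4: TL_total = 88.97 + 910.24 = 999.21

999.21 dB


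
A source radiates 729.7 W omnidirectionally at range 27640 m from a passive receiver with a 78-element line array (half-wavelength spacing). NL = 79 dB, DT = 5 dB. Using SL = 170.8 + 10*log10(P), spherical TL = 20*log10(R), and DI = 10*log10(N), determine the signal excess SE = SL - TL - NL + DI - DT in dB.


Step 1: SL = 170.8 + 10*log10(729.7) = 199.43 dB
Step 2: TL = 20*log10(27640) = 88.83 dB
Step 3: DI = 10*log10(78) = 18.92 dB
Step 4: SE = SL - TL - NL + DI - DT = 199.43 - 88.83 - 79 + 18.92 - 5 = 45.52

45.52 dB


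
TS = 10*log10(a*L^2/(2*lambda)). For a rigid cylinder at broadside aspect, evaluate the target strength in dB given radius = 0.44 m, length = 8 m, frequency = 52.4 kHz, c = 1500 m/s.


26.92 dB


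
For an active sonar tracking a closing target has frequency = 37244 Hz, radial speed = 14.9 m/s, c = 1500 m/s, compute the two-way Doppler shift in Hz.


fd = 2*f*v/c = 2 * 37244 * 14.9 / 1500 = 739.91

739.91 Hz


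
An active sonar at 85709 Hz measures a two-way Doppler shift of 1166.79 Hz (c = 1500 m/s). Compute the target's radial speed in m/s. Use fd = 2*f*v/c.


10.21 m/s


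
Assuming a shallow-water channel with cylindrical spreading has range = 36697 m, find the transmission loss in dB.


TL = 10*log10(36697) = 45.65

45.65 dB


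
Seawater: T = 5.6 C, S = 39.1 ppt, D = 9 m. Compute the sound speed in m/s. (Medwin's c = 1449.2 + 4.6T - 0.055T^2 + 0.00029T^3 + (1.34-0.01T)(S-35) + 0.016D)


c = 1449.2 + 4.6*5.6 - 0.055*5.6^2 + 0.00029*5.6^3 + (1.34 - 0.01*5.6)*(39.1 - 35) + 0.016*9 = 1478.69

1478.69 m/s


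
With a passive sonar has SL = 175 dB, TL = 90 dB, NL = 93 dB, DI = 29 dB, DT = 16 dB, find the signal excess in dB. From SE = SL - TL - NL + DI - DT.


SE = SL - TL - NL + DI - DT = 175 - 90 - 93 + 29 - 16 = 5

5 dB


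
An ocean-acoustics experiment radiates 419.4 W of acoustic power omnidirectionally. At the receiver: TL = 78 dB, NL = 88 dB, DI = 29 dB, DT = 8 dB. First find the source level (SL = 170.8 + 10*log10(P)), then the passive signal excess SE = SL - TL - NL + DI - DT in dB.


Step 1: SL = 170.8 + 10*log10(419.4) = 197.03 dB
Step 2: SE = SL - TL - NL + DI - DT = 197.03 - 78 - 88 + 29 - 8 = 52.03

52.03 dB


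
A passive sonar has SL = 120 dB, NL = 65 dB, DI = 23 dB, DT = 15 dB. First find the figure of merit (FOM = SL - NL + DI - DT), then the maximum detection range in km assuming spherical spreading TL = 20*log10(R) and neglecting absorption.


Step 1: FOM = SL - NL + DI - DT = 120 - 65 + 23 - 15 = 63 dB
Step 2: at max range FOM = TL = 20*log10(R), so R = 10^(63/20) = 1412.54 m = 1.41 km

1.41 km


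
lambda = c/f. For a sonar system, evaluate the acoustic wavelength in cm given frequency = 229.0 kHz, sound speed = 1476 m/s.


lambda = c/f = 1476 / 229000 = 0.0064 m = 0.64 cm

0.64 cm


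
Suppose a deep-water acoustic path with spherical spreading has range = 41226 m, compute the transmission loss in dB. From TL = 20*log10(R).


TL = 20*log10(41226) = 92.3

92.3 dB


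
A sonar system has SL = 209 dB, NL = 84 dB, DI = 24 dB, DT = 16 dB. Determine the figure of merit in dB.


133 dB


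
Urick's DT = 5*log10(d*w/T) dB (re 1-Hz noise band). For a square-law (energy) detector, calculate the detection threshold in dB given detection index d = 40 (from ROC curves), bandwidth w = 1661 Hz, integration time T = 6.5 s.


20.05 dB


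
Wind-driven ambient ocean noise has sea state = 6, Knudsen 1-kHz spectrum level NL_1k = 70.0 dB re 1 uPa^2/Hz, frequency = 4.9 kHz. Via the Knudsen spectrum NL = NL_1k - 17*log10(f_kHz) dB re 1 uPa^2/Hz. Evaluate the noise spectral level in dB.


NL = NL_1k - 17*log10(f_kHz) = 70.0 - 17*log10(4.9) = 70.0 - (11.73) = 58.27

58.27 dB


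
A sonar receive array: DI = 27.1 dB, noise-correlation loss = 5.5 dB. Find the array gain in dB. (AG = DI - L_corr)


21.6 dB


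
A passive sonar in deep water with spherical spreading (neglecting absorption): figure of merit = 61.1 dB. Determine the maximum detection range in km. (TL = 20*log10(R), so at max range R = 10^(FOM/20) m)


At max range FOM = TL, so 20*log10(R) = 61.1
R = 10^(61.1/20) = 1135.01 m = 1.14 km

1.14 km


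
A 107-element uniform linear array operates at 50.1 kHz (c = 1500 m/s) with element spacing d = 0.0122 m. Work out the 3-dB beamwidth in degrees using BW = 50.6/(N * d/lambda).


Step 1: lambda = 1500/50100 = 0.02994 m
Step 2: d/lambda = 0.0122/0.02994 = 0.4075
Step 3: BW = 50.6/(N * d/lambda) = 50.6/(107 * 0.4075) = 1.16

1.16 deg


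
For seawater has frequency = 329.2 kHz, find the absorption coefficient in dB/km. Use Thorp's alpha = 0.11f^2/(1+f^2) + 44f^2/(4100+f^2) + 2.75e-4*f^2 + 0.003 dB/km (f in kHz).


f^2 = 108372.64
alpha = 0.11*108372.64/(1+108372.64) + 44*108372.64/(4100+108372.64) + 2.75e-4*108372.64 + 0.003 = 72.312

72.312 dB/km


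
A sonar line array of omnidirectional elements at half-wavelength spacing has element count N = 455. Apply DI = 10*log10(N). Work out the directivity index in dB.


26.58 dB


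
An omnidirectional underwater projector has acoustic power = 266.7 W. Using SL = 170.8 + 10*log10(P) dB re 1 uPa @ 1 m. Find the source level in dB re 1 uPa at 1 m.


SL = 170.8 + 10*log10(266.7) = 170.8 + 24.26 = 195.06

195.06 dB


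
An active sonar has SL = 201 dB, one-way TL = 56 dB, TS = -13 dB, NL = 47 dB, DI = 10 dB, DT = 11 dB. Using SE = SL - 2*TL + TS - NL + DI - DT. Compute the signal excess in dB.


SE = SL - 2*TL + TS - NL + DI - DT = 201 - 2*56 + (-13) - 47 + 10 - 11 = 28

28 dB


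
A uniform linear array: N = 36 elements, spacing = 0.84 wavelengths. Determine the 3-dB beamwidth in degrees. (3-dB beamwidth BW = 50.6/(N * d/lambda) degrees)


1.67 deg


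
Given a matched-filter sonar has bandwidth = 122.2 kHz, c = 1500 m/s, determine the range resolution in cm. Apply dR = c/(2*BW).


dR = c/(2*BW) = 1500 / (2 * 122.2e3) = 0.0061 m = 0.61 cm

0.61 cm


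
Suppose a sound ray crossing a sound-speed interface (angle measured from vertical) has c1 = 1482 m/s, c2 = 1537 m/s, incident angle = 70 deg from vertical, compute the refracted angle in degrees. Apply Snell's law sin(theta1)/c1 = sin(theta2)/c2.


77.05 deg


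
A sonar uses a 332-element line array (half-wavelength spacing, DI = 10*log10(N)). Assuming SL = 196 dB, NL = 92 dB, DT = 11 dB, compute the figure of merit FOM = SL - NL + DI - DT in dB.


Step 1: DI = 10*log10(332) = 25.21 dB
Step 2: FOM = SL - NL + DI - DT = 196 - 92 + 25.21 - 11 = 118.21

118.21 dB


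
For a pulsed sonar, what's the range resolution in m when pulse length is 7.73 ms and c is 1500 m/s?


dR = c*tau/2 = 1500 * 7.73e-3 / 2 = 5.7975

5.7975 m


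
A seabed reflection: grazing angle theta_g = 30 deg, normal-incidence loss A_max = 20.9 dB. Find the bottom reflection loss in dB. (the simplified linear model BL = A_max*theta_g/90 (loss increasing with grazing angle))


BL = A_max * theta_g / 90 = 20.9 * 30 / 90 = 6.97

6.97 dB


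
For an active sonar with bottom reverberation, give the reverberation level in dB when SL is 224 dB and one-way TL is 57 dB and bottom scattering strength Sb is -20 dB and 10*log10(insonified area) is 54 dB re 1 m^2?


144 dB


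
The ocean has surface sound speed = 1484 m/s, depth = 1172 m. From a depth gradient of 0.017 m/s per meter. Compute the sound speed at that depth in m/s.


1503.924 m/s


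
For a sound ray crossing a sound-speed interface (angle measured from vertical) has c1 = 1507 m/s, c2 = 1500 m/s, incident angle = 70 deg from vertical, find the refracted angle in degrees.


69.28 deg


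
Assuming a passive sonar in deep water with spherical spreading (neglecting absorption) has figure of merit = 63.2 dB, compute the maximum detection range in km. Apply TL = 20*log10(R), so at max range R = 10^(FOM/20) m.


At max range FOM = TL, so 20*log10(R) = 63.2
R = 10^(63.2/20) = 1445.44 m = 1.45 km

1.45 km


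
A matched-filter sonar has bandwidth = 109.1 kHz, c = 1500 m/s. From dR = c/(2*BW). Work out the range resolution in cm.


0.69 cm


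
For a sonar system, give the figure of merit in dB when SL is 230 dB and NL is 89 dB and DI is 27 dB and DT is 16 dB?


FOM = SL - NL + DI - DT = 230 - 89 + 27 - 16 = 152

152 dB


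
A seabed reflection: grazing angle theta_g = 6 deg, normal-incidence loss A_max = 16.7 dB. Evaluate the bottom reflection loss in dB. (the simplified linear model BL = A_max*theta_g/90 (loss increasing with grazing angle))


BL = A_max * theta_g / 90 = 16.7 * 6 / 90 = 1.11

1.11 dB


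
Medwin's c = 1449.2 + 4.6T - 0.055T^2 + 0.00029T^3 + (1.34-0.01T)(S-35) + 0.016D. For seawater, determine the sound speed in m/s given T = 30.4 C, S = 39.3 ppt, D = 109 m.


c = 1449.2 + 4.6*30.4 - 0.055*30.4^2 + 0.00029*30.4^3 + (1.34 - 0.01*30.4)*(39.3 - 35) + 0.016*109 = 1552.56

1552.56 m/s


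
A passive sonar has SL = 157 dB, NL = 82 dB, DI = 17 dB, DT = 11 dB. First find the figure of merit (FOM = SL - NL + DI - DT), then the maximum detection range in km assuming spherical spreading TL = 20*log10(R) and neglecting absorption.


Step 1: FOM = SL - NL + DI - DT = 157 - 82 + 17 - 11 = 81 dB
Step 2: at max range FOM = TL = 20*log10(R), so R = 10^(81/20) = 11220.18 m = 11.22 km

11.22 km


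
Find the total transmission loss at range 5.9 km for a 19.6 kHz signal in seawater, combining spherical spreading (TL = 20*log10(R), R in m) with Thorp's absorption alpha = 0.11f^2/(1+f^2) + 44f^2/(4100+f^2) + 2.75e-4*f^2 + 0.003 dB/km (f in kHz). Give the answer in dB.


98.95 dB


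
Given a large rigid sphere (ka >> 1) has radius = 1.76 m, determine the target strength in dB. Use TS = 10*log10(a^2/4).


-1.11 dB


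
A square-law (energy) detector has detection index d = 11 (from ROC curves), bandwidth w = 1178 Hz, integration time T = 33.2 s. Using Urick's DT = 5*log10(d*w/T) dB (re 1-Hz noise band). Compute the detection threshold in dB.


12.96 dB


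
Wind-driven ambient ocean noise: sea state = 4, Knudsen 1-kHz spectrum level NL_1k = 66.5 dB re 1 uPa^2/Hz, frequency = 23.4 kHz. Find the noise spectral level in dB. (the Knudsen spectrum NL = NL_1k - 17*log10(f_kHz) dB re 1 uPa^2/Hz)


43.22 dB


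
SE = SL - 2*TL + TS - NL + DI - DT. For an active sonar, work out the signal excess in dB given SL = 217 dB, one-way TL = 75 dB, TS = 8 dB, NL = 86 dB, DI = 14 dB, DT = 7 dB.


SE = SL - 2*TL + TS - NL + DI - DT = 217 - 2*75 + (8) - 86 + 14 - 7 = -4

-4 dB


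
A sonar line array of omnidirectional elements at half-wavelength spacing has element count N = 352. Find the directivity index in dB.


25.47 dB


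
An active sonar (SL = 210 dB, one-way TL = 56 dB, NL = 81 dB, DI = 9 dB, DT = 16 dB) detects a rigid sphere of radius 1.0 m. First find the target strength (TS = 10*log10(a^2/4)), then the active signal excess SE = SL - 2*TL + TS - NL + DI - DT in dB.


Step 1: TS = 10*log10(1.0^2/4) = -6.02 dB
Step 2: SE = SL - 2*TL + TS - NL + DI - DT = 210 - 2*56 + (-6.02) - 81 + 9 - 16 = 3.98

3.98 dB


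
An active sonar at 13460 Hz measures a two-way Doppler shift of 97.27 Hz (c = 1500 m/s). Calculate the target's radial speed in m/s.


From fd = 2*f*v/c, v = c*fd/(2*f) = 1500 * 97.27 / (2*13460) = 5.42

5.42 m/s


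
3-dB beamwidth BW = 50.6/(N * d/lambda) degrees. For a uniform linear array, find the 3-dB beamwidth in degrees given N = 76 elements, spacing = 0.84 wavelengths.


BW = 50.6 / (76 * 0.84) = 50.6 / 63.84 = 0.79

0.79 deg


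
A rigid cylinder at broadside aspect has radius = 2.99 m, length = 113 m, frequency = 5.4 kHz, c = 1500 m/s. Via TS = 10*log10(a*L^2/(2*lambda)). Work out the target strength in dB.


48.37 dB


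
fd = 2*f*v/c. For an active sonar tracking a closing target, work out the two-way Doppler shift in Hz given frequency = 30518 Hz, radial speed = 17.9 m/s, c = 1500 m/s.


fd = 2*f*v/c = 2 * 30518 * 17.9 / 1500 = 728.36

728.36 Hz


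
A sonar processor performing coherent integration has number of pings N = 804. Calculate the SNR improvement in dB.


Gain = 10*log10(804) = 29.05

29.05 dB


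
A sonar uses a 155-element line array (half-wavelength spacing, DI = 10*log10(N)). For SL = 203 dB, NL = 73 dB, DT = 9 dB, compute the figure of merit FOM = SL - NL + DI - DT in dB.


Step 1: DI = 10*log10(155) = 21.9 dB
Step 2: FOM = SL - NL + DI - DT = 203 - 73 + 21.9 - 9 = 142.9

142.9 dB


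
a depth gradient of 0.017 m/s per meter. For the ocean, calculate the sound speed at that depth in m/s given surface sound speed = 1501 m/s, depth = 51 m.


1501.867 m/s


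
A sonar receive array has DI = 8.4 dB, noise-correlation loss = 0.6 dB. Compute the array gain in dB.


7.8 dB


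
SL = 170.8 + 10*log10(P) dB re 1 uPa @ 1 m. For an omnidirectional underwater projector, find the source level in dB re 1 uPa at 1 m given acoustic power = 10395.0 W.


SL = 170.8 + 10*log10(10395.0) = 170.8 + 40.17 = 210.97

210.97 dB


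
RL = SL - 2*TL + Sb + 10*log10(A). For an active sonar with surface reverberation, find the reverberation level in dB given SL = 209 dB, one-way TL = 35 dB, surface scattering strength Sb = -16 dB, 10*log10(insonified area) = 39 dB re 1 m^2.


RL = SL - 2*TL + Sb + 10*log10(A) = 209 - 2*35 + (-16) + 39 = 162

162 dB


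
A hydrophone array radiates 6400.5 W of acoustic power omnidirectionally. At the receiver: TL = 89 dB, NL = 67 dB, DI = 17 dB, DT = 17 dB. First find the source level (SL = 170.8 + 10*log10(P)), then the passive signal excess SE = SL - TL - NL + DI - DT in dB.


Step 1: SL = 170.8 + 10*log10(6400.5) = 208.86 dB
Step 2: SE = SL - TL - NL + DI - DT = 208.86 - 89 - 67 + 17 - 17 = 52.86

52.86 dB


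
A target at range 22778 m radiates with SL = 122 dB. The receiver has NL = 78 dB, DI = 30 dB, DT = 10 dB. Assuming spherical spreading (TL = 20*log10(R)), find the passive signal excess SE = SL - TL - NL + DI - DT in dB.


-23.15 dB


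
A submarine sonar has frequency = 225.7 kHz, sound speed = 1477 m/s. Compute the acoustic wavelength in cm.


lambda = c/f = 1477 / 225700 = 0.0065 m = 0.65 cm

0.65 cm


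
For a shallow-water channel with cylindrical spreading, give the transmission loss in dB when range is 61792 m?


TL = 10*log10(61792) = 47.91

47.91 dB


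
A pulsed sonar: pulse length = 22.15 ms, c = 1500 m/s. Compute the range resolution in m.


dR = c*tau/2 = 1500 * 22.15e-3 / 2 = 16.6125

16.6125 m


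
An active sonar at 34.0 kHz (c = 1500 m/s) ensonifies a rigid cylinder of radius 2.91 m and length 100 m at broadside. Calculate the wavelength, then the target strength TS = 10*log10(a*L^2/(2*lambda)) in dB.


Step 1: lambda = c/f = 1500/34000 = 0.04412 m
Step 2: TS = 10*log10(a*L^2/(2*lambda)) = 10*log10(2.91*100^2/(2*0.04412)) = 55.18

55.18 dB


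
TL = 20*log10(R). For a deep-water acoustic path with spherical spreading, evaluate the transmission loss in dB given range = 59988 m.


TL = 20*log10(59988) = 95.56

95.56 dB


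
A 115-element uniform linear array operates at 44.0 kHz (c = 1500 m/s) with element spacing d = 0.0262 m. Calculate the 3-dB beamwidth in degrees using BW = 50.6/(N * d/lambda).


Step 1: lambda = 1500/44000 = 0.03409 m
Step 2: d/lambda = 0.0262/0.03409 = 0.7686
Step 3: BW = 50.6/(N * d/lambda) = 50.6/(115 * 0.7686) = 0.57

0.57 deg


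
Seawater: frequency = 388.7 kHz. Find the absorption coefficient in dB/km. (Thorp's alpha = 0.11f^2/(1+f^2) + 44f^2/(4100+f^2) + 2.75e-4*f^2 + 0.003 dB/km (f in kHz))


f^2 = 151087.69
alpha = 0.11*151087.69/(1+151087.69) + 44*151087.69/(4100+151087.69) + 2.75e-4*151087.69 + 0.003 = 84.5

84.5 dB/km


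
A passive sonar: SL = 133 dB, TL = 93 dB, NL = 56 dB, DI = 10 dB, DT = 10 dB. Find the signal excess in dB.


SE = SL - TL - NL + DI - DT = 133 - 93 - 56 + 10 - 10 = -16

-16 dB


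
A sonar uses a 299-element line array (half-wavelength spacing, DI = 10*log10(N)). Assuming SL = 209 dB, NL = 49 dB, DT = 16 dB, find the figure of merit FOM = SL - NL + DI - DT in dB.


Step 1: DI = 10*log10(299) = 24.76 dB
Step 2: FOM = SL - NL + DI - DT = 209 - 49 + 24.76 - 16 = 168.76

168.76 dB


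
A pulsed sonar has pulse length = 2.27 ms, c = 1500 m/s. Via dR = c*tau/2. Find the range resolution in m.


dR = c*tau/2 = 1500 * 2.27e-3 / 2 = 1.7025

1.7025 m


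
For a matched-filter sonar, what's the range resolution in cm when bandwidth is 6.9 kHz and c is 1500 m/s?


10.87 cm


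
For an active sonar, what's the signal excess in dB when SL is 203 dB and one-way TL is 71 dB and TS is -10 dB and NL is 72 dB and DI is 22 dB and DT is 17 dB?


-16 dB


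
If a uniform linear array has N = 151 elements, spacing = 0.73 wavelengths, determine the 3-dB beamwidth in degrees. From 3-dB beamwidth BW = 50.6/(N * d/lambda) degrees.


BW = 50.6 / (151 * 0.73) = 50.6 / 110.23 = 0.46

0.46 deg


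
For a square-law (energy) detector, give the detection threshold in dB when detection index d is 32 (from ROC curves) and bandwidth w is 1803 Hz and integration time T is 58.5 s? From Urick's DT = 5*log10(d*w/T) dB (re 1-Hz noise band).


14.97 dB


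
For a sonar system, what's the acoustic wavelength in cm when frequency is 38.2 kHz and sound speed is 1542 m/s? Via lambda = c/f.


lambda = c/f = 1542 / 38200 = 0.0404 m = 4.04 cm

4.04 cm


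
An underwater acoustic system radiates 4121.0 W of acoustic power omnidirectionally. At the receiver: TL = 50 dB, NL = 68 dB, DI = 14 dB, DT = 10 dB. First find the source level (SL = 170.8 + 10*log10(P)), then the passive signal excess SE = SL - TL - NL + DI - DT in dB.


Step 1: SL = 170.8 + 10*log10(4121.0) = 206.95 dB
Step 2: SE = SL - TL - NL + DI - DT = 206.95 - 50 - 68 + 14 - 10 = 92.95

92.95 dB


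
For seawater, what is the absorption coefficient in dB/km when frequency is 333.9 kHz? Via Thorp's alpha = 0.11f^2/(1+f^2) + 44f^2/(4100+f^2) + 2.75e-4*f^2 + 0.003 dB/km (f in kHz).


f^2 = 111489.21
alpha = 0.11*111489.21/(1+111489.21) + 44*111489.21/(4100+111489.21) + 2.75e-4*111489.21 + 0.003 = 73.212

73.212 dB/km


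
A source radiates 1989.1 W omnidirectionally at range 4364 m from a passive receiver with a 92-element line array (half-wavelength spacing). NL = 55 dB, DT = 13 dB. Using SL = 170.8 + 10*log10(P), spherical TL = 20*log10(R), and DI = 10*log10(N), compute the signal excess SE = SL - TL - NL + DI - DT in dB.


Step 1: SL = 170.8 + 10*log10(1989.1) = 203.79 dB
Step 2: TL = 20*log10(4364) = 72.8 dB
Step 3: DI = 10*log10(92) = 19.64 dB
Step 4: SE = SL - TL - NL + DI - DT = 203.79 - 72.8 - 55 + 19.64 - 13 = 82.63

82.63 dB


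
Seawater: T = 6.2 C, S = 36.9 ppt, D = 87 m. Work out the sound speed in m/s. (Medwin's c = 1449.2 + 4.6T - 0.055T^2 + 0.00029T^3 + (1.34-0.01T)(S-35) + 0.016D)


1479.5 m/s


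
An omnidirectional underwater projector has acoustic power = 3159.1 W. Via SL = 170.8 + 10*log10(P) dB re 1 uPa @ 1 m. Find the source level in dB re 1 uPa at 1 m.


SL = 170.8 + 10*log10(3159.1) = 170.8 + 35.0 = 205.8

205.8 dB


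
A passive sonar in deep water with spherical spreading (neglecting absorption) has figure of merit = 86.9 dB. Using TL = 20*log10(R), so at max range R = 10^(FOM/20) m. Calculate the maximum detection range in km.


At max range FOM = TL, so 20*log10(R) = 86.9
R = 10^(86.9/20) = 22130.95 m = 22.13 km

22.13 km


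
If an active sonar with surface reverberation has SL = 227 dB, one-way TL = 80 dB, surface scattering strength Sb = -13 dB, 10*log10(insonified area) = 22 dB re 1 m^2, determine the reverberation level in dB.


RL = SL - 2*TL + Sb + 10*log10(A) = 227 - 2*80 + (-13) + 22 = 76

76 dB


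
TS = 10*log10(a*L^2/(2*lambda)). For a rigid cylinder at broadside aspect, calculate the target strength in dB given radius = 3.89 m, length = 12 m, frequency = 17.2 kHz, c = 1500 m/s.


35.07 dB


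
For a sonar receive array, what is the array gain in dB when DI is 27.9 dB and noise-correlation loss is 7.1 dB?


20.8 dB


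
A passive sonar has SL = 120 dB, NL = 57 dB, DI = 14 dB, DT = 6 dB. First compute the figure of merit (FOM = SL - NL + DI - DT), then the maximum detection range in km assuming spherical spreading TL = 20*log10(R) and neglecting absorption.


Step 1: FOM = SL - NL + DI - DT = 120 - 57 + 14 - 6 = 71 dB
Step 2: at max range FOM = TL = 20*log10(R), so R = 10^(71/20) = 3548.13 m = 3.55 km

3.55 km


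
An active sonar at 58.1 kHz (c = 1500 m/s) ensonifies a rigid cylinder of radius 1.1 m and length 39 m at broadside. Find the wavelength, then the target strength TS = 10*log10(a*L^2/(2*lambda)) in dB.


Step 1: lambda = c/f = 1500/58100 = 0.02582 m
Step 2: TS = 10*log10(a*L^2/(2*lambda)) = 10*log10(1.1*39^2/(2*0.02582)) = 45.11

45.11 dB


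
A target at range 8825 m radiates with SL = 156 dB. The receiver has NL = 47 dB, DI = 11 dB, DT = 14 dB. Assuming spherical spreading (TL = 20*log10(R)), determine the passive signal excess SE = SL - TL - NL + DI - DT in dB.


Step 1: TL = 20*log10(8825) = 78.91 dB
Step 2: SE = 156 - 78.91 - 47 + 11 - 14 = 27.09

27.09 dB


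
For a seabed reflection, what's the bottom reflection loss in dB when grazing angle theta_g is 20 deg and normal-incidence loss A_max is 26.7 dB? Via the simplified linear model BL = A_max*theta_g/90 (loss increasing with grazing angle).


BL = A_max * theta_g / 90 = 26.7 * 20 / 90 = 5.93

5.93 dB


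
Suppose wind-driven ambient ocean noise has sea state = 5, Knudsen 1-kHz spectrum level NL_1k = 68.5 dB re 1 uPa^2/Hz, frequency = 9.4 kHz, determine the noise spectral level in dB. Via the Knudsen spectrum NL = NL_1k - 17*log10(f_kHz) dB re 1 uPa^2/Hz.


51.96 dB


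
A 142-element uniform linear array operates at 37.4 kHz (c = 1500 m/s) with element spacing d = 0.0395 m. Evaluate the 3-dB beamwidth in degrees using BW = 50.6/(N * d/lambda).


Step 1: lambda = 1500/37400 = 0.04011 m
Step 2: d/lambda = 0.0395/0.04011 = 0.9848
Step 3: BW = 50.6/(N * d/lambda) = 50.6/(142 * 0.9848) = 0.36

0.36 deg


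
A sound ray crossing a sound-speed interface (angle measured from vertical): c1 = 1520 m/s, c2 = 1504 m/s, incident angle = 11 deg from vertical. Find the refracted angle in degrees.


10.88 deg


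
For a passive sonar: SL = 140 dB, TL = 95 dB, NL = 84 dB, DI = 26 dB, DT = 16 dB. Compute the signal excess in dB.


-29 dB


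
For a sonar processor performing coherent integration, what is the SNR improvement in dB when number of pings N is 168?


Gain = 10*log10(168) = 22.25

22.25 dB


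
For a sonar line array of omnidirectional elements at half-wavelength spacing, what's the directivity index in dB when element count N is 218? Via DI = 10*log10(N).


23.38 dB


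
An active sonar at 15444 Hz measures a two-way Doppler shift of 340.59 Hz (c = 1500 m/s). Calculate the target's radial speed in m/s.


From fd = 2*f*v/c, v = c*fd/(2*f) = 1500 * 340.59 / (2*15444) = 16.54

16.54 m/s


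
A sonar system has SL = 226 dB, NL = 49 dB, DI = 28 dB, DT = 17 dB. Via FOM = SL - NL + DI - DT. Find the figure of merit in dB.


FOM = SL - NL + DI - DT = 226 - 49 + 28 - 17 = 188

188 dB


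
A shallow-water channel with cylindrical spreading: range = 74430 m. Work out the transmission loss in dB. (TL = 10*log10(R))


TL = 10*log10(74430) = 48.72

48.72 dB


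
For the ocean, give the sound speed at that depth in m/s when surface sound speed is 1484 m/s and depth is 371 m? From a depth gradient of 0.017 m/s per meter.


c = 1484 + 0.017 * 371 = 1490.307

1490.307 m/s


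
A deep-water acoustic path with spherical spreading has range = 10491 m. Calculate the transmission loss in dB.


80.42 dB


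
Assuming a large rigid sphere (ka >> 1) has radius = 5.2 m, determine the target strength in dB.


TS = 10*log10(5.2^2 / 4) = 10*log10(6.76) = 8.3

8.3 dB


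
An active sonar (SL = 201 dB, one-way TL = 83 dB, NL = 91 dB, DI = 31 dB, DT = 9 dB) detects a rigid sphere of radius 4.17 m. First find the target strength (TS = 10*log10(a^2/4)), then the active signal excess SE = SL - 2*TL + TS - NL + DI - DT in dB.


Step 1: TS = 10*log10(4.17^2/4) = 6.38 dB
Step 2: SE = SL - 2*TL + TS - NL + DI - DT = 201 - 2*83 + (6.38) - 91 + 31 - 9 = -27.62

-27.62 dB


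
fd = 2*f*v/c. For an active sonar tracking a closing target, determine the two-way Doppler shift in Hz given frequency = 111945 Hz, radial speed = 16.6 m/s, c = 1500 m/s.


fd = 2*f*v/c = 2 * 111945 * 16.6 / 1500 = 2477.72

2477.72 Hz


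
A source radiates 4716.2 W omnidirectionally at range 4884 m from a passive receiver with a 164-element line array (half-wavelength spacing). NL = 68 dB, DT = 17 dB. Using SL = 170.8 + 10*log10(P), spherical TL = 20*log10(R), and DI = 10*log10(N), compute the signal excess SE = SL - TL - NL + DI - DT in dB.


70.91 dB


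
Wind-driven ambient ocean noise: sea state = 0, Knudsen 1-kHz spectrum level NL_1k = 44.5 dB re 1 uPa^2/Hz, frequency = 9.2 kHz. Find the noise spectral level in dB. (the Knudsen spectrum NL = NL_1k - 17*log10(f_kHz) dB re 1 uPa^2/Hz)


NL = NL_1k - 17*log10(f_kHz) = 44.5 - 17*log10(9.2) = 44.5 - (16.38) = 28.12

28.12 dB


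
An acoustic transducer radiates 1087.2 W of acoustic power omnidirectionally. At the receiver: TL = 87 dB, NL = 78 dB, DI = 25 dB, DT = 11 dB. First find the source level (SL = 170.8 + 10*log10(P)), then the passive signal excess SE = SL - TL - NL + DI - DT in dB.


Step 1: SL = 170.8 + 10*log10(1087.2) = 201.16 dB
Step 2: SE = SL - TL - NL + DI - DT = 201.16 - 87 - 78 + 25 - 11 = 50.16

50.16 dB


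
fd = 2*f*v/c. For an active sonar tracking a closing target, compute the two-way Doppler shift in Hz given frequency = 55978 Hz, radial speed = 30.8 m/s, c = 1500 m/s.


2298.83 Hz


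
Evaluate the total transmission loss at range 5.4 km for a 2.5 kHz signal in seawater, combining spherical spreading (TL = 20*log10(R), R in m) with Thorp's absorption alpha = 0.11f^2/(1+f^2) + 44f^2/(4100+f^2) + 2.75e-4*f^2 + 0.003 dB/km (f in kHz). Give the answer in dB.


Step 1 (Thorp): alpha = 0.11*6.25/(1+6.25) + 44*6.25/(4100+6.25) + 2.75e-4*6.25 + 0.003 = 0.1665 dB/km
Step 2: TL_spread = 20*log10(5400) = 74.65 dB
Step 3: TL_abs = alpha*R = 0.1665 * 5.4 = 0.9 dB
Step 4: TL_total = 74.65 + 0.9 = 75.55

75.55 dB


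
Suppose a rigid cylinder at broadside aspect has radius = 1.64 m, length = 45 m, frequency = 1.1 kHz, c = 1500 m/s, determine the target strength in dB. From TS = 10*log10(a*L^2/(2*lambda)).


lambda = 1500/1100 = 1.36364 m
TS = 10*log10(1.64*45^2/(2*1.36364)) = 30.86

30.86 dB


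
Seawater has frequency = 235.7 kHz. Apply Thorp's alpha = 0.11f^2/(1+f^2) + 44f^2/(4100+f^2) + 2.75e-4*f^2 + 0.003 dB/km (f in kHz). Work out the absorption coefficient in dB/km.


f^2 = 55554.49
alpha = 0.11*55554.49/(1+55554.49) + 44*55554.49/(4100+55554.49) + 2.75e-4*55554.49 + 0.003 = 56.366

56.366 dB/km


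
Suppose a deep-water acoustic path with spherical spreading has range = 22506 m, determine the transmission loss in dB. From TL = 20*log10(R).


87.05 dB


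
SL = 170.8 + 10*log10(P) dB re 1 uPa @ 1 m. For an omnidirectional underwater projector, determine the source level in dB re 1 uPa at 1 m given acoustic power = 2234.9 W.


SL = 170.8 + 10*log10(2234.9) = 170.8 + 33.49 = 204.29

204.29 dB


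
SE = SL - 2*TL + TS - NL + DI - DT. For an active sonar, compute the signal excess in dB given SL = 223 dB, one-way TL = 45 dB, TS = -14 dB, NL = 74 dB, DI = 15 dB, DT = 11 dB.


SE = SL - 2*TL + TS - NL + DI - DT = 223 - 2*45 + (-14) - 74 + 15 - 11 = 49

49 dB
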